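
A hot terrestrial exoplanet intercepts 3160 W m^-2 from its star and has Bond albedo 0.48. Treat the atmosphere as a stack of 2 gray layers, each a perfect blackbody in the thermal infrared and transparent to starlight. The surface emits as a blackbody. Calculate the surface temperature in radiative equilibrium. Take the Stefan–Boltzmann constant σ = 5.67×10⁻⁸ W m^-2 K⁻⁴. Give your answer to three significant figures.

OLR = S(1−α)/4 = 410.8 W m^-2; the top layer radiates at T_e = 291.8 K.
With N = 2 opaque layers, T_s = (N+1)^(1/4)·T_e = 3^(1/4)·291.8 = 384.0 K.

384 kelvin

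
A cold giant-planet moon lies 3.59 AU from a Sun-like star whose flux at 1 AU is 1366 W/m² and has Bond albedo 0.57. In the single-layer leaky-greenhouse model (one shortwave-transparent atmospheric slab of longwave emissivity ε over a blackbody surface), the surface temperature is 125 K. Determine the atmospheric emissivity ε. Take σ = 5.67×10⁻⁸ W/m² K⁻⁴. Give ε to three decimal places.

Irradiance scales as 1/d², so S = 1366 W/m² × (1/3.59)² = 106.0 W/m².
TOA balance gives T_e = 119.1 K.
Inverting T_s⁴ = 2T_e⁴/(2−ε): (T_e/T_s)⁴ = 0.8231, so ε = 2(1 − 0.8231) = 0.3538.

0.354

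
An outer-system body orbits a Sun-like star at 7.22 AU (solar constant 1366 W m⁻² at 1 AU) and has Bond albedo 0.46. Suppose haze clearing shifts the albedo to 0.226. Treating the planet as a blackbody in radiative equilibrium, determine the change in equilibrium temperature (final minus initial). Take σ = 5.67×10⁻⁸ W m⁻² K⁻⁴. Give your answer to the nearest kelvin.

8 K

Flux at the orbit: S = 1366/(7.22)² = 26.20 W m⁻².
Before: T₁ = [26.20·0.54/(4σ)]^(1/4) = 88.88 K.
Final:   T₂ = [S(1−0.226)/(4σ)]^(1/4) = 97.25 K.
Change: 97.25 − 88.88 = 8.370 K.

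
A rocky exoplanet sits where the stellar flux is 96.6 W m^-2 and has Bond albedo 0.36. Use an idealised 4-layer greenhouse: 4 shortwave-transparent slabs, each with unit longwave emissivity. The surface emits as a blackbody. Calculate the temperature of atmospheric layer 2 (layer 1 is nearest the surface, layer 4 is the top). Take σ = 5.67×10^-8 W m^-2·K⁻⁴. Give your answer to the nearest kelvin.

OLR = S(1−α)/4 = 15.46 W m^-2; the top layer radiates at T_e = 128.5 K.
The net upward flux σT_e⁴ is constant between every pair of levels, so T_k⁴ = (N+1−k)T_e⁴.
T_2 = (3)^(1/4)·128.5 = 169.1 K.

169 K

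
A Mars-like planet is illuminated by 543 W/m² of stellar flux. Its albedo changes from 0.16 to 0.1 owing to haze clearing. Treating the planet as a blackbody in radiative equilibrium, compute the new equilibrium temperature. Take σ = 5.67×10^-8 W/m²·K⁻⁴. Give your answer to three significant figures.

New equilibrium: T₂ = [(1−0.1)·543.0/(4σ)]^(1/4) = 215.5 K.

215 kelvin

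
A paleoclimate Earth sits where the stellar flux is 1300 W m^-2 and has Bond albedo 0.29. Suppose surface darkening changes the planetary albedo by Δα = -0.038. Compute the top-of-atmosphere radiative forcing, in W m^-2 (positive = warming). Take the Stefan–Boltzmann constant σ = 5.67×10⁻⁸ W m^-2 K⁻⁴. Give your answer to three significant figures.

The change in absorbed flux is Δ[S(1−α)/4] = −SΔα/4 = 12.35 W m^-2.

12.3 W m^-2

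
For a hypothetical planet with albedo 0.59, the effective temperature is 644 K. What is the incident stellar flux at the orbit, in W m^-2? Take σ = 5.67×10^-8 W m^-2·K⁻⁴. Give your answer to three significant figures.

95100 W m^-2

From S(1−α)/4 = σT⁴: S = 4σT⁴/(1−α).
The emitted flux is σT⁴ = 9753 W m^-2.
So S = 4×9753/(1−0.59) = 95150 W m^-2.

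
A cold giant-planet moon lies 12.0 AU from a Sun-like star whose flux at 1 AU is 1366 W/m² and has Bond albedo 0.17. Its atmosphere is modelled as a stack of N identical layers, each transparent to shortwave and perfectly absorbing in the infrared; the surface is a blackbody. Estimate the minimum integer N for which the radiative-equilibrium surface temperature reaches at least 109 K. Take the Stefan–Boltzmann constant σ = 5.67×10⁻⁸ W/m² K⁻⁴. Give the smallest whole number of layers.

Flux at the orbit: S = 1366/(12.0)² = 9.486 W/m².
Top-of-atmosphere balance: σT_e⁴ = S(1−α)/4 = 1.968 W/m² → T_e = 76.76 K.
T_s = (N+1)^(1/4)·T_e ≥ 109 K requires N+1 ≥ (T_s/T_e)⁴ = (109/76.76)⁴ = 4.066.
So N ≥ 3.066; the smallest integer is N = 4.

4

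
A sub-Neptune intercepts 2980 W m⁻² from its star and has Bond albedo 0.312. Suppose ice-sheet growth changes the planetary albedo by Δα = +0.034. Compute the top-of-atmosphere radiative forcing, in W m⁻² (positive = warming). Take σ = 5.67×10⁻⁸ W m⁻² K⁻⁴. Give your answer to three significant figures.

ΔF = −(S/4)Δα = −(2980/4)×(+0.034) = -25.33 W m⁻².

-25.3 W m⁻²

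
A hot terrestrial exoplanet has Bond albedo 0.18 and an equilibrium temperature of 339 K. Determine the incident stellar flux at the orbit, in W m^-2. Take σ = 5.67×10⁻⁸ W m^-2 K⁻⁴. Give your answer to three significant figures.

3650 W m^-2

From S(1−α)/4 = σT⁴: S = 4σT⁴/(1−α).
σT⁴ = 5.67×10⁻⁸·(339)⁴ = 748.8 W m^-2.
S = 4·748.8/0.82 = 3653 W m^-2.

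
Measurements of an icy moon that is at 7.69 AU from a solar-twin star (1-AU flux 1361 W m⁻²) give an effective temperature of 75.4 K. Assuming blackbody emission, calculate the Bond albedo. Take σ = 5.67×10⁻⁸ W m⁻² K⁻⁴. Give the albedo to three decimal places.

0.681

By the inverse-square law, S = 1361/7.69² = 23.01 W m⁻².
From σT⁴ = S(1−α)/4 we invert for α: 1−α = 4σT⁴/S.
σT⁴ = 1.833 W m⁻², so 4σT⁴ = 7.330 W m⁻².
Hence α = 1 − 7.330/23.01 = 0.6815.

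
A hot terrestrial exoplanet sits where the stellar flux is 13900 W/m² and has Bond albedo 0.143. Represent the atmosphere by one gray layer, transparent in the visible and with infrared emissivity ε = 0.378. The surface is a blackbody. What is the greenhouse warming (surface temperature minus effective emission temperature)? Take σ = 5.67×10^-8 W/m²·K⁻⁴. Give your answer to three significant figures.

At the top of the atmosphere, σT_e⁴ = S(1−α)/4 = 2978 W/m², giving T_e = 478.7 K.
For a single slab of emissivity ε, T_s⁴ = 2T_e⁴/(2−ε); thus T_s = 478.7·(1.233)^(1/4) = 504.5 K.
Greenhouse warming: T_s − T_e = 25.74 K.

25.7 K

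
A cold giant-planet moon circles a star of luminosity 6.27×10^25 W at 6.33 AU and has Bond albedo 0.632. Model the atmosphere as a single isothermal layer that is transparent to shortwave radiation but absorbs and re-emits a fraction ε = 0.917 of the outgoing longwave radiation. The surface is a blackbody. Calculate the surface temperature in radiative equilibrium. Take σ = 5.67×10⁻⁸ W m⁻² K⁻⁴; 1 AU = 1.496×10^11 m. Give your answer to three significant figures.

Orbital distance: d = 6.33 AU = 9.470×10^11 m.
S = L/(4πd²) = 5.564 W m⁻².
Effective emission temperature (TOA balance): σT_e⁴ = S(1−α)/4 = 0.5119 W m⁻² → T_e = 54.81 K.
Surface balance with a leaky layer gives σT_s⁴ = σT_e⁴·2/(2−ε), so T_s = T_e·[2/(2−0.917)]^(1/4) = 63.90 K.

63.9 K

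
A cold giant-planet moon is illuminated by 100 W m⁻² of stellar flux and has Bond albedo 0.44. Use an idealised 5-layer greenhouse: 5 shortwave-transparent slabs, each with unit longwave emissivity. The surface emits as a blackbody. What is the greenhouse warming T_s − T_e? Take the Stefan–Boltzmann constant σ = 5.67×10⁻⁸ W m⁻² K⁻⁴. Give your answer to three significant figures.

70.8 kelvin

Top-of-atmosphere balance: σT_e⁴ = S(1−α)/4 = 14.00 W m⁻² → T_e = 125.4 K.
Surface: T_s = (6)^¼·T_e = 196.2 K.
Warming: T_s − T_e = 70.84 K.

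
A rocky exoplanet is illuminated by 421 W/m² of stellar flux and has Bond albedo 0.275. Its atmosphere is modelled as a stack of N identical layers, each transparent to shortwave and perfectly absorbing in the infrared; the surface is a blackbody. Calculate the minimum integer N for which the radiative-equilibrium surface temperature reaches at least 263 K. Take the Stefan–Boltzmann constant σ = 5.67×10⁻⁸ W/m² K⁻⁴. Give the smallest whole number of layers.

OLR = S(1−α)/4 = 76.31 W/m²; the top layer radiates at T_e = 191.5 K.
T_s = (N+1)^(1/4)·T_e ≥ 263 K requires N+1 ≥ (T_s/T_e)⁴ = (263/191.5)⁴ = 3.555.
Rounding up, N = 3.

3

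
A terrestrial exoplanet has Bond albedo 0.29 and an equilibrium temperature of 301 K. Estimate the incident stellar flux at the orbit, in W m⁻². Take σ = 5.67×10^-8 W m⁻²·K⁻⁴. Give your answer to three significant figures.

From S(1−α)/4 = σT⁴: S = 4σT⁴/(1−α).
σT⁴ = 5.67×10⁻⁸·(301)⁴ = 465.4 W m⁻².
S = 4·465.4/0.71 = 2622 W m⁻².

2620 W m⁻²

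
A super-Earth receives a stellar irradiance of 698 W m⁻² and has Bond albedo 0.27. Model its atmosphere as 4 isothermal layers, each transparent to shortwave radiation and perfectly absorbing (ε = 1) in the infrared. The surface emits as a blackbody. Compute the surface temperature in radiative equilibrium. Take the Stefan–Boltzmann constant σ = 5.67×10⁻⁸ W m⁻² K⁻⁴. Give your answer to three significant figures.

OLR = S(1−α)/4 = 127.4 W m⁻²; the top layer radiates at T_e = 217.7 K.
For an N-layer opaque stack, T_s⁴ = (N+1)T_e⁴, hence T_s = (5)^(1/4)×217.7 K = 325.6 K.

326 K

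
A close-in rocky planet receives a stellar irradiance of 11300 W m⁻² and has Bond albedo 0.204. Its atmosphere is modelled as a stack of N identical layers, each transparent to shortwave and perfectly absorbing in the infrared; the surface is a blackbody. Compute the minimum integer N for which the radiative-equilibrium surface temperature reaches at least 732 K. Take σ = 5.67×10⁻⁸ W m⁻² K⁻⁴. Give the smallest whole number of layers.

Top-of-atmosphere balance: σT_e⁴ = S(1−α)/4 = 2249 W m⁻² → T_e = 446.3 K.
Need (N+1)T_e⁴ ≥ T_s⁴, i.e. N+1 ≥ (732/446.3)⁴ = 7.239.
So N ≥ 6.239; the smallest integer is N = 7.

7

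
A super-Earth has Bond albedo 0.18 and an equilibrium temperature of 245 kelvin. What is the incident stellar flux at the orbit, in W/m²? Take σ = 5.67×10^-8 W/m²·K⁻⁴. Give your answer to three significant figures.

997 W/m²

Invert the energy balance for S: S = 4σT⁴/(1−α).
σT⁴ = 5.67×10⁻⁸·(245)⁴ = 204.3 W/m².
S = 4·204.3/0.82 = 996.5 W/m².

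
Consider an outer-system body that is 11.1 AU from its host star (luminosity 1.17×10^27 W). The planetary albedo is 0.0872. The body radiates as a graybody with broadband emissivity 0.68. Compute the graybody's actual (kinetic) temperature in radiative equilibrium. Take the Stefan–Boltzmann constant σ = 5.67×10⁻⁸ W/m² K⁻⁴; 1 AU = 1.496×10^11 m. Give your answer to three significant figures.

119 K

Orbital distance: d = 11.1 AU = 1.661×10^12 m.
S = L/(4πd²) = 33.77 W/m².
Absorbed flux (global mean): S(1−α)/4 = 33.77·0.913/4 = 7.705 W/m².
Equating to εσT⁴ with ε = 0.68: T = (7.705/0.68σ)^(1/4) = 118.9 K.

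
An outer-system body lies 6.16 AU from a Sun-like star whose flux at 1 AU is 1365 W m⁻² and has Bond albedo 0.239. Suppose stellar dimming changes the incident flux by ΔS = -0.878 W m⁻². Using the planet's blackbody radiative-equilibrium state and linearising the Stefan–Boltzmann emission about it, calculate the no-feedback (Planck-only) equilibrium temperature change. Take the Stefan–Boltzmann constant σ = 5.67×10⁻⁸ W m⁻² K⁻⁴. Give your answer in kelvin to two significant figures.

-0.64 K

Flux at the orbit: S = 1365/(6.16)² = 35.97 W m⁻².
Unperturbed T_e = [35.97·(1−0.239)/(4σ)]^¼ = 104.8 K.
Only a fraction (1−α) is absorbed and it's spread over 4πR², so ΔF = (1−α)ΔS/4 = -0.1670 W m⁻².
Planck response: λ_P = 4σT_e³ = 4·5.67×10⁻⁸·(104.8)³ = 0.2612 W m⁻²/K.
So ΔT₀ = -0.1670/0.2612 = -0.640 K.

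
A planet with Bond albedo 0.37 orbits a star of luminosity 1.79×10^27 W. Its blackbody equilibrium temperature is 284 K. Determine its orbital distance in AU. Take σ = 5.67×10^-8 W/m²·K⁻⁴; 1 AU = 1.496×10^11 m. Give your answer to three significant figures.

1.65 AU

Energy balance gives S = 4σT⁴/(1−α) = 2342 W/m².
From L = 4πd²S, d = √(1.79×10^27/(4π·2342)) = 2.466×10^11 m = 1.649 AU.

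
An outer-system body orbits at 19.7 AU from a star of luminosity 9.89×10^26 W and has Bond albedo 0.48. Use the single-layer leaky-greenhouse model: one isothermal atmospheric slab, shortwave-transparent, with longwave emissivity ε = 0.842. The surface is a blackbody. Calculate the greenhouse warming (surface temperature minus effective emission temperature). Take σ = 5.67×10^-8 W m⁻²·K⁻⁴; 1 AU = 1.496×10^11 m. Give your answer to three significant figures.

9.88 kelvin

Orbital distance: d = 19.7 AU = 2.947×10^12 m.
S = L/(4πd²) = 9.061 W m⁻².
The planet radiates to space at T_e = [S(1−α)/(4σ)]^(1/4) = 67.51 K.
Surface balance with a leaky layer gives σT_s⁴ = σT_e⁴·2/(2−ε), so T_s = T_e·[2/(2−0.842)]^(1/4) = 77.40 K.
Greenhouse warming: T_s − T_e = 9.883 K.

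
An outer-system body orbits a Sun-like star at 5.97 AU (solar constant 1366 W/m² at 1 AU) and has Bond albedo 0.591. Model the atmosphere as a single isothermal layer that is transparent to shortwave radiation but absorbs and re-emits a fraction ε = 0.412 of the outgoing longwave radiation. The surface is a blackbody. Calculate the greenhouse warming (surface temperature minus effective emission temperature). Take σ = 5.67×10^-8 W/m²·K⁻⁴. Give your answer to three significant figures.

Irradiance scales as 1/d², so S = 1366 W/m² × (1/5.97)² = 38.33 W/m².
At the top of the atmosphere, σT_e⁴ = S(1−α)/4 = 3.919 W/m², giving T_e = 91.18 K.
For a single slab of emissivity ε, T_s⁴ = 2T_e⁴/(2−ε); thus T_s = 91.18·(1.259)^(1/4) = 96.59 K.
T_s − T_e = 96.59 − 91.18 = 5.413 K.

5.41 K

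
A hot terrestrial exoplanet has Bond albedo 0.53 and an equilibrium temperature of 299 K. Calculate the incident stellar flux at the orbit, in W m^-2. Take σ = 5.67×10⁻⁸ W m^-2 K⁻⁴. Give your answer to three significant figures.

3860 W m^-2

Invert the energy balance for S: S = 4σT⁴/(1−α).
σT⁴ = 5.67×10⁻⁸·(299)⁴ = 453.2 W m^-2.
S = 4·453.2/0.47 = 3857 W m^-2.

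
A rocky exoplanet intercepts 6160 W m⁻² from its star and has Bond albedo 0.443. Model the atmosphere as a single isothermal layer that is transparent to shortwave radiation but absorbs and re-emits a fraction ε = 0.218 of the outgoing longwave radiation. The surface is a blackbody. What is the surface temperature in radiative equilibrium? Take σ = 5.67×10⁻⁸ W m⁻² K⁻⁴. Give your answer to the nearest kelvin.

The planet radiates to space at T_e = [S(1−α)/(4σ)]^(1/4) = 350.7 K.
Surface balance with a leaky layer gives σT_s⁴ = σT_e⁴·2/(2−ε), so T_s = T_e·[2/(2−0.218)]^(1/4) = 361.0 K.

361 K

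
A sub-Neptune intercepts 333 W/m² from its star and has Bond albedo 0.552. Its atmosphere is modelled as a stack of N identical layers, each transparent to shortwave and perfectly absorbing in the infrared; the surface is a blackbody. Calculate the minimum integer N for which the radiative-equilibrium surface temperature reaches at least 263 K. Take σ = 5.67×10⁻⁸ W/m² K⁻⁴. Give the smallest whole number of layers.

7

Top-of-atmosphere balance: σT_e⁴ = S(1−α)/4 = 37.30 W/m² → T_e = 160.1 K.
T_s = (N+1)^(1/4)·T_e ≥ 263 K requires N+1 ≥ (T_s/T_e)⁴ = (263/160.1)⁴ = 7.274.
So N ≥ 6.274; the smallest integer is N = 7.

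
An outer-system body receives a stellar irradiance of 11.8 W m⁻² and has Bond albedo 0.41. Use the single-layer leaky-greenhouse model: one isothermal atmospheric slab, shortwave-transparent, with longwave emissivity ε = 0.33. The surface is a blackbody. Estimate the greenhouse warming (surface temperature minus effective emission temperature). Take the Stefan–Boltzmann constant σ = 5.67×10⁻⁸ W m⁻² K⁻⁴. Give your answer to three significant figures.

The planet radiates to space at T_e = [S(1−α)/(4σ)]^(1/4) = 74.43 K.
The surface balance (absorbed SW + ε·downward IR = σT_s⁴) with T_a⁴ = T_s⁴/2 reduces to T_s = T_e·[2/(2−ε)]^¼ = 77.87 K.
Greenhouse warming: T_s − T_e = 3.432 K.

3.43 kelvin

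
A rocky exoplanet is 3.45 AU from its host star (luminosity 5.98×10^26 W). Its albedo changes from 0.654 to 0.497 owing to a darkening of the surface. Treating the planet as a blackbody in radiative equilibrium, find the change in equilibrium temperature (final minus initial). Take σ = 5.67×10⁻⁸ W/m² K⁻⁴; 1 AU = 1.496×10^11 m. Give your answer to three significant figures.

12.6 kelvin

Orbital distance: d = 3.45 AU = 5.161×10^11 m.
Flux at the orbit: S = L/(4πd²) = 5.98×10^26/(4π·(5.16×10^11)²) = 178.6 W/m².
Initial: T₁ = [S(1−0.654)/(4σ)]^(1/4) = 128.5 K.
With α = 0.497, T₂ = 141.1 K.
Change: 141.1 − 128.5 = 12.60 K.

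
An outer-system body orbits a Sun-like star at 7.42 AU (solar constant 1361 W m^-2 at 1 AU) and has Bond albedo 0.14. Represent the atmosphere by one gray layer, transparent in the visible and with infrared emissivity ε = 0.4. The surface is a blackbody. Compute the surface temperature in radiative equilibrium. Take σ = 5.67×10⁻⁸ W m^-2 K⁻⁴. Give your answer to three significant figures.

By the inverse-square law, S = 1361/7.42² = 24.72 W m^-2.
At the top of the atmosphere, σT_e⁴ = S(1−α)/4 = 5.315 W m^-2, giving T_e = 98.40 K.
For a single slab of emissivity ε, T_s⁴ = 2T_e⁴/(2−ε); thus T_s = 98.40·(1.25)^(1/4) = 104.0 K.

104 K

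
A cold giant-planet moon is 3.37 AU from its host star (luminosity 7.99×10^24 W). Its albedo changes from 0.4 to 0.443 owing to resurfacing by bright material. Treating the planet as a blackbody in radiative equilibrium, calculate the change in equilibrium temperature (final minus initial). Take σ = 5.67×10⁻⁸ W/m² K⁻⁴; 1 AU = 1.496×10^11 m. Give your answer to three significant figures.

d = 3.37 × 1.496×10^11 m = 5.042×10^11 m.
S = L/(4πd²) = 2.502 W/m².
Initial: T₁ = [S(1−0.4)/(4σ)]^(1/4) = 50.72 K.
With α = 0.443, T₂ = 49.79 K.
Change: 49.79 − 50.72 = -0.9342 K.

-0.934 K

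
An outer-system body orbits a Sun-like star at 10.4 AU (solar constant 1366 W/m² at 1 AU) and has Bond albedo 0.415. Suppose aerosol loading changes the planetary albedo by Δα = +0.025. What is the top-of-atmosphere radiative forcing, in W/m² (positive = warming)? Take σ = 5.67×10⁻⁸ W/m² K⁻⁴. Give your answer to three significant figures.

-0.0789 W/m²

Irradiance scales as 1/d², so S = 1366 W/m² × (1/10.4)² = 12.63 W/m².
TOA radiative forcing: ΔF = −S·Δα/4 = −12.63·(+0.025)/4 = -0.07893 W/m².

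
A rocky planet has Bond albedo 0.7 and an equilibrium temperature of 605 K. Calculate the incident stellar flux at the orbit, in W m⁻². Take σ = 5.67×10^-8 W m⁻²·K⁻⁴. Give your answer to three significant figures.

From S(1−α)/4 = σT⁴: S = 4σT⁴/(1−α).
σT⁴ = 5.67×10⁻⁸·(605)⁴ = 7596 W m⁻².
S = 4·7596/0.3 = 1.013×10^5 W m⁻².

1.01×10^5 W m⁻²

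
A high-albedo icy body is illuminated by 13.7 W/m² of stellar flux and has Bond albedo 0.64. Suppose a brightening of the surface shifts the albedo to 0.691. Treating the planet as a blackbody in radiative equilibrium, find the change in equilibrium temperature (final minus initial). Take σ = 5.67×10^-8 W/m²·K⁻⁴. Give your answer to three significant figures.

With α = 0.64, T₁ = 68.29 K.
With α = 0.691, T₂ = 65.73 K.
Change: 65.73 − 68.29 = -2.559 K.

-2.56 K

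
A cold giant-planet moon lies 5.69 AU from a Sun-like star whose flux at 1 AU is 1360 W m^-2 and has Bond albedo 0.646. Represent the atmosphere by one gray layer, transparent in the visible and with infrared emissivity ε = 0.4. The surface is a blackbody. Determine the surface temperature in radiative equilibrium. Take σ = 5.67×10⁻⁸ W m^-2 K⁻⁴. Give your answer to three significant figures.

Irradiance scales as 1/d², so S = 1360 W m^-2 × (1/5.69)² = 42.01 W m^-2.
Effective emission temperature (TOA balance): σT_e⁴ = S(1−α)/4 = 3.718 W m^-2 → T_e = 89.98 K.
Surface balance with a leaky layer gives σT_s⁴ = σT_e⁴·2/(2−ε), so T_s = T_e·[2/(2−0.4)]^(1/4) = 95.15 K.

95.1 K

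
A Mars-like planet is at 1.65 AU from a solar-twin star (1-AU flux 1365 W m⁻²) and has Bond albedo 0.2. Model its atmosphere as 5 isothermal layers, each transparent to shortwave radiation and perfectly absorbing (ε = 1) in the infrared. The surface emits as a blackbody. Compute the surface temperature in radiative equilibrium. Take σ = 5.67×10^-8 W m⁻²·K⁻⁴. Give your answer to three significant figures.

Flux at the orbit: S = 1365/(1.65)² = 501.4 W m⁻².
The effective emission temperature is T_e = [S(1−α)/(4σ)]^¼ = 205.1 K.
With N = 5 opaque layers, T_s = (N+1)^(1/4)·T_e = 6^(1/4)·205.1 = 321.0 K.

321 K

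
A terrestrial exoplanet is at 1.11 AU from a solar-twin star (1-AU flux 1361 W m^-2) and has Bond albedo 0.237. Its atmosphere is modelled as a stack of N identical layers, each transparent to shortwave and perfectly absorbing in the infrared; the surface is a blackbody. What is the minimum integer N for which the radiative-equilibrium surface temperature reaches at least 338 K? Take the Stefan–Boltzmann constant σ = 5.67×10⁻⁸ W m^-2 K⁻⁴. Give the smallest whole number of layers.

Flux at the orbit: S = 1361/(1.11)² = 1105 W m^-2.
Top-of-atmosphere balance: σT_e⁴ = S(1−α)/4 = 210.7 W m^-2 → T_e = 246.9 K.
T_s = (N+1)^(1/4)·T_e ≥ 338 K requires N+1 ≥ (T_s/T_e)⁴ = (338/246.9)⁴ = 3.512.
Rounding up, N = 3.

3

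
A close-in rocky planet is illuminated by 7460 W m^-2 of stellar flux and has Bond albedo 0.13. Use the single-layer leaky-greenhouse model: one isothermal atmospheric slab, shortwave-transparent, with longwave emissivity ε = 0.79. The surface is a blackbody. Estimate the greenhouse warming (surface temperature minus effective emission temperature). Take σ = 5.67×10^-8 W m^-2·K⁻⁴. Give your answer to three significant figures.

55.1 kelvin

At the top of the atmosphere, σT_e⁴ = S(1−α)/4 = 1623 W m^-2, giving T_e = 411.3 K.
For a single slab of emissivity ε, T_s⁴ = 2T_e⁴/(2−ε); thus T_s = 411.3·(1.653)^(1/4) = 466.4 K.
T_s − T_e = 466.4 − 411.3 = 55.06 K.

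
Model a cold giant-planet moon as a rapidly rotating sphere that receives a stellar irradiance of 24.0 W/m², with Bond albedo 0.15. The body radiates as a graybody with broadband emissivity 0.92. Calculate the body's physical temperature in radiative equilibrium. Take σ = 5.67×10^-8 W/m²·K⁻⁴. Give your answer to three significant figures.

Averaging over the sphere, the absorbed flux is S(1−α)/4 = 5.100 W/m².
Equating to εσT⁴ with ε = 0.92: T = (5.100/0.92σ)^(1/4) = 99.44 K.

99.4 kelvin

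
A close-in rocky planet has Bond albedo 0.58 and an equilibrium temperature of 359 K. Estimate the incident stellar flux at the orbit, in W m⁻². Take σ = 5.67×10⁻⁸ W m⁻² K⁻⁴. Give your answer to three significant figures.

8970 W m⁻²

From S(1−α)/4 = σT⁴: S = 4σT⁴/(1−α).
σT⁴ = 5.67×10⁻⁸·(359)⁴ = 941.8 W m⁻².
So S = 4×941.8/(1−0.58) = 8970 W m⁻².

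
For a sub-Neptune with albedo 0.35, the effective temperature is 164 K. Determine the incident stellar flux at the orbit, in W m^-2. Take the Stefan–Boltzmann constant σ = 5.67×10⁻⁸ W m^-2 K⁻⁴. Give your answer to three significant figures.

252 W m^-2

Invert the energy balance for S: S = 4σT⁴/(1−α).
σT⁴ = 5.67×10⁻⁸·(164)⁴ = 41.02 W m^-2.
So S = 4×41.02/(1−0.35) = 252.4 W m^-2.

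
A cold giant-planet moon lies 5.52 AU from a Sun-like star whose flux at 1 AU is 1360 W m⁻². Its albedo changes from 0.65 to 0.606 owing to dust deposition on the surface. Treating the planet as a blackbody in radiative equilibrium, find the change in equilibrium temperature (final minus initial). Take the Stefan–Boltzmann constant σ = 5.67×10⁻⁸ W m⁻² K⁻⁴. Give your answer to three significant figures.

2.74 K

By the inverse-square law, S = 1360/5.52² = 44.63 W m⁻².
With α = 0.65, T₁ = 91.10 K.
With α = 0.606, T₂ = 93.84 K.
Change: 93.84 − 91.10 = 2.737 K.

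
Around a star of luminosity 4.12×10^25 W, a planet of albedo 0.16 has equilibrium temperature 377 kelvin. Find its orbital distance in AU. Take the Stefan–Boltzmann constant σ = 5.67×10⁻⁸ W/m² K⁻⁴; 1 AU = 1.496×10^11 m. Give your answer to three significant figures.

Energy balance gives S = 4σT⁴/(1−α) = 5454 W/m².
S = L/(4πd²) → d = √(L/4πS) = √(4.12×10^25/(4π·5454)) = 2.452×10^10 m = 0.1639 AU.

0.164 AU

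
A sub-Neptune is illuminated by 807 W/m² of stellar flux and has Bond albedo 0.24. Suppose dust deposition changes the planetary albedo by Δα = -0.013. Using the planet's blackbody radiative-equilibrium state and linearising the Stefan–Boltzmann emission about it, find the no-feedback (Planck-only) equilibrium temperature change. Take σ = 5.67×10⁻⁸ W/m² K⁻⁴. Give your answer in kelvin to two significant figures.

0.98 K

Reference equilibrium: T_e = [S(1−α)/(4σ)]^(1/4) = 228.0 K.
TOA radiative forcing: ΔF = −S·Δα/4 = −807.0·(-0.013)/4 = 2.623 W/m².
The Planck feedback parameter is 4σT_e³ = 2.690 W/m²/K.
ΔT₀ = ΔF/λ_P = 2.623/2.690 = 0.975 K.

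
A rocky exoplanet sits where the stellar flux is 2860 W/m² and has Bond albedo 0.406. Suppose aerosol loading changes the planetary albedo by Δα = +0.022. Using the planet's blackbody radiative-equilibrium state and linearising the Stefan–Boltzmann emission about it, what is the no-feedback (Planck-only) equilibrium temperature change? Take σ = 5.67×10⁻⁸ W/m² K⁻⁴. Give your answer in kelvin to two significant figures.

Reference equilibrium: T_e = [S(1−α)/(4σ)]^(1/4) = 294.2 K.
TOA radiative forcing: ΔF = −S·Δα/4 = −2860·(+0.022)/4 = -15.73 W/m².
The Planck feedback parameter is 4σT_e³ = 5.775 W/m²/K.
So ΔT₀ = -15.73/5.775 = -2.72 K.

-2.7 kelvin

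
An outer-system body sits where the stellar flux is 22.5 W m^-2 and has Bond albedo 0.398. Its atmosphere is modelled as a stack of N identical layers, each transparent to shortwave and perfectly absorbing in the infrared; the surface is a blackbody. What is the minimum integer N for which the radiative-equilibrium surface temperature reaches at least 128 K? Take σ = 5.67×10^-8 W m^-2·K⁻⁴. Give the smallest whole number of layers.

Top-of-atmosphere balance: σT_e⁴ = S(1−α)/4 = 3.386 W m^-2 → T_e = 87.91 K.
Need (N+1)T_e⁴ ≥ T_s⁴, i.e. N+1 ≥ (128/87.91)⁴ = 4.495.
The minimum whole number is N = 4.

4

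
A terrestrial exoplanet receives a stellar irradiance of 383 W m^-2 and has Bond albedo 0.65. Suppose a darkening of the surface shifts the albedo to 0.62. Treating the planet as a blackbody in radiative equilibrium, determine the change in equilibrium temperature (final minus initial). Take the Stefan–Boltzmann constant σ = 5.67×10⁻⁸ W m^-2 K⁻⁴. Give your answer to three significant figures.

With α = 0.65, T₁ = 155.9 K.
With α = 0.62, T₂ = 159.2 K.
ΔT = T₂ − T₁ = 3.239 K.

3.24 K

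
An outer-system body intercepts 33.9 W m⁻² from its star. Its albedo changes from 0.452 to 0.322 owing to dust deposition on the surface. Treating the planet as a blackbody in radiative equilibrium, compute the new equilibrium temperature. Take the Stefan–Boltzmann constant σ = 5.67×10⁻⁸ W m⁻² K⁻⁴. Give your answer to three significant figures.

With the new albedo, S(1−α₂)/4 = 5.746 W m⁻², so T₂ = 100.3 K.

100 K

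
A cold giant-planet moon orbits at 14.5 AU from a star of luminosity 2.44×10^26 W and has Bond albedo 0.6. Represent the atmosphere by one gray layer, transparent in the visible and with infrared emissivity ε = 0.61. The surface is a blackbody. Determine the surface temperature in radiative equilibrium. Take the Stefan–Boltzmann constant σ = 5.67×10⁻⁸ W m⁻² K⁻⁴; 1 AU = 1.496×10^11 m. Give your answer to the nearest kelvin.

57 K

Orbital distance: d = 14.5 AU = 2.169×10^12 m.
S = L/(4πd²) = 4.126 W m⁻².
The planet radiates to space at T_e = [S(1−α)/(4σ)]^(1/4) = 51.94 K.
Surface balance with a leaky layer gives σT_s⁴ = σT_e⁴·2/(2−ε), so T_s = T_e·[2/(2−0.61)]^(1/4) = 56.89 K.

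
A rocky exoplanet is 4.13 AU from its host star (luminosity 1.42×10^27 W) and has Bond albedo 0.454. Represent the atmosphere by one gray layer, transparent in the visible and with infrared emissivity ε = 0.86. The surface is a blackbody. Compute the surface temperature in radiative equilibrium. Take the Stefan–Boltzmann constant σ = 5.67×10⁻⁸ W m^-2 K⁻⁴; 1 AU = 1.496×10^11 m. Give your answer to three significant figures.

Orbital distance: d = 4.13 AU = 6.178×10^11 m.
S = L/(4πd²) = 296.0 W m^-2.
The planet radiates to space at T_e = [S(1−α)/(4σ)]^(1/4) = 163.4 K.
Surface balance with a leaky layer gives σT_s⁴ = σT_e⁴·2/(2−ε), so T_s = T_e·[2/(2−0.86)]^(1/4) = 188.0 K.

188 K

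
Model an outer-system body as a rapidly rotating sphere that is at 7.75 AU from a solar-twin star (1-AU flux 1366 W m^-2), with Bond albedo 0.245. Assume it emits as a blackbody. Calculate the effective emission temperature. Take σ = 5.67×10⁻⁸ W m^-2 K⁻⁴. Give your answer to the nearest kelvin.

93 K

Irradiance scales as 1/d², so S = 1366 W m^-2 × (1/7.75)² = 22.74 W m^-2.
The planet absorbs (1−α)S over its disc πR² and re-emits over 4πR², so the mean absorbed flux is (1−0.245)·22.74/4 = 4.293 W m^-2.
Balancing against σT⁴: T = (4.293/5.67×10⁻⁸)^(1/4) = 93.28 K.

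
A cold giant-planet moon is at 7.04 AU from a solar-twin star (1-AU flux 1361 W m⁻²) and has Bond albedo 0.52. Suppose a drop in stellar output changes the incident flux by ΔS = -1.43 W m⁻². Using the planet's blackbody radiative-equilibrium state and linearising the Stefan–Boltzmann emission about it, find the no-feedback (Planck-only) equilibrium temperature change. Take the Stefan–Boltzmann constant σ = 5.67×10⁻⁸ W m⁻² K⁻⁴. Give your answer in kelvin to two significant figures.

Irradiance scales as 1/d², so S = 1361 W m⁻² × (1/7.04)² = 27.46 W m⁻².
Unperturbed T_e = [27.46·(1−0.52)/(4σ)]^¼ = 87.31 K.
ΔF = Δ[S(1−α)]/4 = (1−0.52)·-1.43/4 = -0.1716 W m⁻².
The Planck feedback parameter is 4σT_e³ = 0.1510 W m⁻²/K.
ΔT₀ = ΔF/λ_P = -0.1716/0.1510 = -1.14 K.

-1.1 K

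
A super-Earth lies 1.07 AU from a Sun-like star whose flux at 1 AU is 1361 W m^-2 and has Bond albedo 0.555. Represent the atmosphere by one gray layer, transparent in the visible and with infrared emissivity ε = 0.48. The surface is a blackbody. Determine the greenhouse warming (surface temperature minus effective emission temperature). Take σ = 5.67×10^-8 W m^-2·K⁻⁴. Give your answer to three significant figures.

Irradiance scales as 1/d², so S = 1361 W m^-2 × (1/1.07)² = 1189 W m^-2.
At the top of the atmosphere, σT_e⁴ = S(1−α)/4 = 132.2 W m^-2, giving T_e = 219.8 K.
Surface balance with a leaky layer gives σT_s⁴ = σT_e⁴·2/(2−ε), so T_s = T_e·[2/(2−0.48)]^(1/4) = 235.4 K.
Greenhouse warming: T_s − T_e = 15.61 K.

15.6 K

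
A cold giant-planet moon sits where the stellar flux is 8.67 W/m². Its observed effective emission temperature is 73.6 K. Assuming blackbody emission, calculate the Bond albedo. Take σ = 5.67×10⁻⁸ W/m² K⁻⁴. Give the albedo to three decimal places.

Energy balance: S(1−α)/4 = σT⁴, so 1−α = 4σT⁴/S.
4σT⁴ = 4·5.67×10⁻⁸·(73.6)⁴ = 6.655 W/m².
Hence α = 1 − 6.655/8.670 = 0.2324.

0.232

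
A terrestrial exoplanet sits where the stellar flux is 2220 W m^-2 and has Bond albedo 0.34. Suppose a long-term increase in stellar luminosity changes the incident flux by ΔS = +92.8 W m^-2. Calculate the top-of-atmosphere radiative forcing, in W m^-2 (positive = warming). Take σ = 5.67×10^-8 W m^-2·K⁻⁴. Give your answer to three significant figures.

Only a fraction (1−α) is absorbed and it's spread over 4πR², so ΔF = (1−α)ΔS/4 = 15.31 W m^-2.

15.3 W m^-2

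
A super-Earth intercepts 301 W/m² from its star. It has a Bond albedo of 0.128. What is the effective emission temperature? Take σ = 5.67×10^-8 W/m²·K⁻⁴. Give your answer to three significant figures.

184 K

The planet absorbs (1−α)S over its disc πR² and re-emits over 4πR², so the mean absorbed flux is (1−0.128)·301.0/4 = 65.62 W/m².
Balancing against σT⁴: T = (65.62/5.67×10⁻⁸)^(1/4) = 184.4 K.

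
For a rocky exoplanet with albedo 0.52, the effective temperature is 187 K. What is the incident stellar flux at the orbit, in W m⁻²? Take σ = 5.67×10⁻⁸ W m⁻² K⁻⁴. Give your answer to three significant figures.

578 W m⁻²

Invert the energy balance for S: S = 4σT⁴/(1−α).
σT⁴ = 5.67×10⁻⁸·(187)⁴ = 69.33 W m⁻².
S = 4·69.33/0.48 = 577.8 W m⁻².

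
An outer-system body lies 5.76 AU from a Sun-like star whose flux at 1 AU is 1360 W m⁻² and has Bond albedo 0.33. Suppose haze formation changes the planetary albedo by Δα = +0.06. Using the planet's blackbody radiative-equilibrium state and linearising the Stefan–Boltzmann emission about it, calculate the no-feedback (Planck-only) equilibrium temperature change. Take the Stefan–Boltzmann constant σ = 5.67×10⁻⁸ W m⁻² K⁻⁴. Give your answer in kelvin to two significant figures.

Irradiance scales as 1/d², so S = 1360 W m⁻² × (1/5.76)² = 40.99 W m⁻².
Reference equilibrium: T_e = [S(1−α)/(4σ)]^(1/4) = 104.9 K.
TOA radiative forcing: ΔF = −S·Δα/4 = −40.99·(+0.06)/4 = -0.6149 W m⁻².
Linearising σT⁴ gives d(σT⁴)/dT = 4σT_e³ = 0.2618 W m⁻² per K.
So ΔT₀ = -0.6149/0.2618 = -2.35 K.

-2.3 kelvin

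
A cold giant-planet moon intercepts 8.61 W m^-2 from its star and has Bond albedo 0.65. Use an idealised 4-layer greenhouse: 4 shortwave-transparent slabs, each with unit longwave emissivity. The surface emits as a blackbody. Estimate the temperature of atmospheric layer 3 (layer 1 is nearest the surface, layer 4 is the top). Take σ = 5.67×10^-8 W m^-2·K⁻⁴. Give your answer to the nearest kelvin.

Top-of-atmosphere balance: σT_e⁴ = S(1−α)/4 = 0.7534 W m^-2 → T_e = 60.37 K.
In the N-layer model, layer k (counted from the surface) has T_k = (N+1−k)^(1/4)·T_e.
With k = 3: T_3 = (4+1−3)^¼·60.37 K = 71.80 K.

72 kelvin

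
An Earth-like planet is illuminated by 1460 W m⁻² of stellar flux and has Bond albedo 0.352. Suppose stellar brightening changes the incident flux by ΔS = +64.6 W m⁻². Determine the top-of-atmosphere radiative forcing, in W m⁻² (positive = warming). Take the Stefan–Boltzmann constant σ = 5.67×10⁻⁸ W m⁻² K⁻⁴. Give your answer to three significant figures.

10.5 W m⁻²

ΔF = Δ[S(1−α)]/4 = (1−0.352)·+64.6/4 = 10.47 W m⁻².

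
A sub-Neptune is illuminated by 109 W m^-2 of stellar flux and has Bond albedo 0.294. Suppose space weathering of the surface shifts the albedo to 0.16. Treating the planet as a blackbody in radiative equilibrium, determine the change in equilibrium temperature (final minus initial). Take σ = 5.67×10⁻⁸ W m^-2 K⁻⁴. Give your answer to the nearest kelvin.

6 K

Initial: T₁ = [S(1−0.294)/(4σ)]^(1/4) = 135.7 K.
Final:   T₂ = [S(1−0.16)/(4σ)]^(1/4) = 141.7 K.
ΔT = T₂ − T₁ = 6.027 K.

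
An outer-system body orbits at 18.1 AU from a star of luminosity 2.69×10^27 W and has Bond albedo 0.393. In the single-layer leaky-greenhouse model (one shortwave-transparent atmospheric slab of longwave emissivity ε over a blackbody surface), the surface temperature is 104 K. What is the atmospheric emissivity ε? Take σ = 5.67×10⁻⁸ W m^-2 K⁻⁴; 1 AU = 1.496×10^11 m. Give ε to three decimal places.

0.664

d = 18.1 × 1.496×10^11 m = 2.708×10^12 m.
S = L/(4πd²) = 29.20 W m^-2.
Effective temperature: T_e = [S(1−α)/(4σ)]^(1/4) = 94.02 K.
Since (2−ε)/2 = (T_e/T_s)⁴ = 0.6679, ε = 0.6641.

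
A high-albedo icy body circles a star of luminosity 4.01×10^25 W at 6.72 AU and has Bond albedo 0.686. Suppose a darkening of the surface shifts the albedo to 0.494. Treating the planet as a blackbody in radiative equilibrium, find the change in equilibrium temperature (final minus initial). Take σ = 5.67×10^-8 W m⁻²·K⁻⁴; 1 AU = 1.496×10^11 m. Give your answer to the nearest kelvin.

6 K

Orbital distance: d = 6.72 AU = 1.005×10^12 m.
Flux at the orbit: S = L/(4πd²) = 4.01×10^25/(4π·(1.01×10^12)²) = 3.157 W m⁻².
With α = 0.686, T₁ = 45.73 K.
With α = 0.494, T₂ = 51.52 K.
Change: 51.52 − 45.73 = 5.793 K.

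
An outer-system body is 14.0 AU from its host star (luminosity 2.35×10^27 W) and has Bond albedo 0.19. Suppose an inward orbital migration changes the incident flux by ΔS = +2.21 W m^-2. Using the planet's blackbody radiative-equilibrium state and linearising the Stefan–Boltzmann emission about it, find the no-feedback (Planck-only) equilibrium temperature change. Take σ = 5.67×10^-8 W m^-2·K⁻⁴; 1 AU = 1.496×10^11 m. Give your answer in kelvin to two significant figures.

d = 14.0 × 1.496×10^11 m = 2.094×10^12 m.
S = L/(4πd²) = 42.63 W m^-2.
Reference equilibrium: T_e = [S(1−α)/(4σ)]^(1/4) = 111.1 K.
Only a fraction (1−α) is absorbed and it's spread over 4πR², so ΔF = (1−α)ΔS/4 = 0.4475 W m^-2.
Planck response: λ_P = 4σT_e³ = 4·5.67×10⁻⁸·(111.1)³ = 0.3109 W m^-2/K.
So ΔT₀ = 0.4475/0.3109 = 1.44 K.

1.4 kelvin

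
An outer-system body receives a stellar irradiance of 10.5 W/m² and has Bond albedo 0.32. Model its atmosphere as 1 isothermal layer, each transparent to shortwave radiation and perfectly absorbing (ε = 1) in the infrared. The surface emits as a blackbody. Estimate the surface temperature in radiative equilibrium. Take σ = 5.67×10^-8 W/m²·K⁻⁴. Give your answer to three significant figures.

The effective emission temperature is T_e = [S(1−α)/(4σ)]^¼ = 74.91 K.
Layer-by-layer balance gives σT_s⁴ = (N+1)σT_e⁴, so T_s = 2^¼·74.91 = 89.08 K.

89.1 K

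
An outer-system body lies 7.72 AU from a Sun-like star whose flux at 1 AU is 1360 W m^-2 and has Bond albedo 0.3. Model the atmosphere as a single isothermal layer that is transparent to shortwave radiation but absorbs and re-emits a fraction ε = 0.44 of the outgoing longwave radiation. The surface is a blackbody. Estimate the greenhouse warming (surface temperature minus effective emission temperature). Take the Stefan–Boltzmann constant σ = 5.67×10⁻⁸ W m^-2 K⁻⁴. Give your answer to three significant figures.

Irradiance scales as 1/d², so S = 1360 W m^-2 × (1/7.72)² = 22.82 W m^-2.
At the top of the atmosphere, σT_e⁴ = S(1−α)/4 = 3.993 W m^-2, giving T_e = 91.61 K.
Surface balance with a leaky layer gives σT_s⁴ = σT_e⁴·2/(2−ε), so T_s = T_e·[2/(2−0.44)]^(1/4) = 97.48 K.
Greenhouse warming: T_s − T_e = 5.871 K.

5.87 kelvin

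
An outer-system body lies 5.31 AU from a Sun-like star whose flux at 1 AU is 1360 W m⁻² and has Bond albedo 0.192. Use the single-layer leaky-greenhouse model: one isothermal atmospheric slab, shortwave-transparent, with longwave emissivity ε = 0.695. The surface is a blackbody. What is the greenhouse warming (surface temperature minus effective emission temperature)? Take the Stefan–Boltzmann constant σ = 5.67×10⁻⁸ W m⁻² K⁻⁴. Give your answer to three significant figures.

12.9 K

By the inverse-square law, S = 1360/5.31² = 48.23 W m⁻².
The planet radiates to space at T_e = [S(1−α)/(4σ)]^(1/4) = 114.5 K.
The surface balance (absorbed SW + ε·downward IR = σT_s⁴) with T_a⁴ = T_s⁴/2 reduces to T_s = T_e·[2/(2−ε)]^¼ = 127.4 K.
T_s − T_e = 127.4 − 114.5 = 12.90 K.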